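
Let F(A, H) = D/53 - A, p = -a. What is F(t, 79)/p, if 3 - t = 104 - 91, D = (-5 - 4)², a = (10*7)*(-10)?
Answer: 611/37100 ≈ 0.016469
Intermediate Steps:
a = -700 (a = 70*(-10) = -700)
D = 81 (D = (-9)² = 81)
t = -10 (t = 3 - (104 - 91) = 3 - 1*13 = 3 - 13 = -10)
p = 700 (p = -1*(-700) = 700)
F(A, H) = 81/53 - A
F(t, 79)/p = (81/53 - 1*(-10))/700 = (81/53 + 10)*(1/700) = (611/53)*(1/700) = 611/37100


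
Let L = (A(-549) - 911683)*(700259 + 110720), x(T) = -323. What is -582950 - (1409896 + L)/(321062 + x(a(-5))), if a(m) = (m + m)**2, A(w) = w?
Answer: 184274928394/106913 ≈ 1.7236e+6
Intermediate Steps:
a(m) = 4*m**2 (a(m) = (2*m)**2 = 4*m**2)
L = -739800995128 (L = (-549 - 911683)*(700259 + 110720) = -912232*810979 = -739800995128)
-582950 - (1409896 + L)/(321062 + x(a(-5))) = -582950 - (1409896 - 739800995128)/(321062 - 323) = -582950 - (-739799585232)/320739 = -582950 - 1*(-246599861744/106913) = -582950 + 246599861744/106913 = 184274928394/106913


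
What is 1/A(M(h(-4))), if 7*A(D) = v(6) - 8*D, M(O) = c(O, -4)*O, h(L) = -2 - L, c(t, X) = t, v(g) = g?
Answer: -7/26 ≈ -0.26923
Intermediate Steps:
M(O) = O**2 (M(O) = O*O = O**2)
A(D) = 6/7 - 8*D/7 (A(D) = (6 - 8*D)/7 = 6/7 - 8*D/7)
1/A(M(h(-4))) = 1/(6/7 - 8*(-2 - 1*(-4))**2/7) = 1/(6/7 - 8*(-2 + 4)**2/7) = 1/(6/7 - 8/7*2**2) = 1/(6/7 - 8/7*4) = 1/(6/7 - 32/7) = 1/(-26/7) = -7/26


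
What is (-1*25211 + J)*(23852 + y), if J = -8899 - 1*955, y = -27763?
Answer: 137139215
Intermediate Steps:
J = -9854 (J = -8899 - 955 = -9854)
(-1*25211 + J)*(23852 + y) = (-1*25211 - 9854)*(23852 - 27763) = (-25211 - 9854)*(-3911) = -35065*(-3911) = 137139215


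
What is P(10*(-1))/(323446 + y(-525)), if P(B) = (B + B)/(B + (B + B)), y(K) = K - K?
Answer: 1/485169 ≈ 2.0611e-6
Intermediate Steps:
y(K) = 0
P(B) = 2/3 (P(B) = (2*B)/(B + 2*B) = (2*B)/((3*B)) = (2*B)*(1/(3*B)) = 2/3)
P(10*(-1))/(323446 + y(-525)) = 2/(3*(323446 + 0)) = (2/3)/323446 = (2/3)*(1/323446) = 1/485169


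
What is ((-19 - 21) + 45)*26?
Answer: 130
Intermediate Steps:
((-19 - 21) + 45)*26 = (-40 + 45)*26 = 5*26 = 130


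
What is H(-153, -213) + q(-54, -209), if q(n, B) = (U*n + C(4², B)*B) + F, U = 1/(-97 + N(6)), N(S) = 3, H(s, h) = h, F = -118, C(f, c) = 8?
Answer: -94114/47 ≈ -2002.4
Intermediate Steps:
U = -1/94 (U = 1/(-97 + 3) = 1/(-94) = -1/94 ≈ -0.010638)
q(n, B) = -118 + 8*B - n/94 (q(n, B) = (-n/94 + 8*B) - 118 = (8*B - n/94) - 118 = -118 + 8*B - n/94)
H(-153, -213) + q(-54, -209) = -213 + (-118 + 8*(-209) - 1/94*(-54)) = -213 + (-118 - 1672 + 27/47) = -213 - 84103/47 = -94114/47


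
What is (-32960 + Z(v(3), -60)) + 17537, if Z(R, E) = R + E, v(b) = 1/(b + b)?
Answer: -92897/6 ≈ -15483.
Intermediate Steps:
v(b) = 1/(2*b)
Z(R, E) = E + R
(-32960 + Z(v(3), -60)) + 17537 = (-32960 + (-60 + (½)/3)) + 17537 = (-32960 + (-60 + (½)*(⅓))) + 17537 = (-32960 + (-60 + ⅙)) + 17537 = (-32960 - 359/6) + 17537 = -198119/6 + 17537 = -92897/6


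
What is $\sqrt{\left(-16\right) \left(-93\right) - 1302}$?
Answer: $\sqrt{186} \approx 13.638$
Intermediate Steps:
$\sqrt{\left(-16\right) \left(-93\right) - 1302} = \sqrt{1488 - 1302} = \sqrt{186}$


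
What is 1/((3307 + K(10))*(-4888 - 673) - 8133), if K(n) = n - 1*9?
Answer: -1/18403921 ≈ -5.4336e-8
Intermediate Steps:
K(n) = -9 + n (K(n) = n - 9 = -9 + n)
1/((3307 + K(10))*(-4888 - 673) - 8133) = 1/((3307 + (-9 + 10))*(-4888 - 673) - 8133) = 1/((3307 + 1)*(-5561) - 8133) = 1/(3308*(-5561) - 8133) = 1/(-18395788 - 8133) = 1/(-18403921) = -1/18403921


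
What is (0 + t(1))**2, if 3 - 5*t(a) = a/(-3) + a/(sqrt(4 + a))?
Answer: 509/1125 - 4*sqrt(5)/75 ≈ 0.33319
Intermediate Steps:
t(a) = 3/5 + a/15 - a/(5*sqrt(4 + a)) (t(a) = 3/5 - (a/(-3) + a/(sqrt(4 + a)))/5 = 3/5 - (a*(-1/3) + a/sqrt(4 + a))/5 = 3/5 - (-a/3 + a/sqrt(4 + a))/5 = 3/5 + (a/15 - a/(5*sqrt(4 + a))) = 3/5 + a/15 - a/(5*sqrt(4 + a)))
(0 + t(1))**2 = (0 + (3/5 + (1/15)*1 - 1/5*1/sqrt(4 + 1)))**2 = (0 + (3/5 + 1/15 - 1/5*1/sqrt(5)))**2 = (0 + (3/5 + 1/15 - 1/5*1*sqrt(5)/5))**2 = (0 + (3/5 + 1/15 - sqrt(5)/25))**2 = (0 + (2/3 - sqrt(5)/25))**2 = (2/3 - sqrt(5)/25)**2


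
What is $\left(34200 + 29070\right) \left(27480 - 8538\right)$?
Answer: $1198460340$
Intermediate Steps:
$\left(34200 + 29070\right) \left(27480 - 8538\right) = 63270 \cdot 18942 = 1198460340$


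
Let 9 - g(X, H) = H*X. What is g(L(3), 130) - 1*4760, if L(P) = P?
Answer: -5141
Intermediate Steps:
g(X, H) = 9 - H*X
g(L(3), 130) - 1*4760 = (9 - 1*130*3) - 1*4760 = (9 - 390) - 4760 = -381 - 4760 = -5141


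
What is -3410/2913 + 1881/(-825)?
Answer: -251291/72825 ≈ -3.4506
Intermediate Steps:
-3410/2913 + 1881/(-825) = -3410*1/2913 + 1881*(-1/825) = -3410/2913 - 57/25 = -251291/72825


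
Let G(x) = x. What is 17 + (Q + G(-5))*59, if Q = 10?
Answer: 312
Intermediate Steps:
17 + (Q + G(-5))*59 = 17 + (10 - 5)*59 = 17 + 5*59 = 17 + 295 = 312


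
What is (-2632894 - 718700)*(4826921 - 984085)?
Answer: -12879626080584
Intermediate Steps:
(-2632894 - 718700)*(4826921 - 984085) = -3351594*3842836 = -12879626080584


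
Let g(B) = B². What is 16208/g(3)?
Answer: 16208/9 ≈ 1800.9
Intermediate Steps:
16208/g(3) = 16208/(3²) = 16208/9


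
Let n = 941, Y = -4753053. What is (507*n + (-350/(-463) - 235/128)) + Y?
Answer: -253410913029/59264 ≈ -4.2760e+6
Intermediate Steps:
(507*n + (-350/(-463) - 235/128)) + Y = (507*941 + (-350/(-463) - 235/128)) - 4753053 = (477087 + (-350*(-1/463) - 235*1/128)) - 4753053 = (477087 + (350/463 - 235/128)) - 4753053 = (477087 - 64005/59264) - 4753053 = 28274019963/59264 - 4753053 = -253410913029/59264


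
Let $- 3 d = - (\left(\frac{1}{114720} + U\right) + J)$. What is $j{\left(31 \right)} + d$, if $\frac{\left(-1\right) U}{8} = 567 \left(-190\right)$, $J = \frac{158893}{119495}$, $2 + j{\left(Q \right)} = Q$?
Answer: $\frac{2363143109415451}{8225079840} \approx 2.8731 \cdot 10^{5}$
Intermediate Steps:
$j{\left(Q \right)} = -2 + Q$
$J = \frac{158893}{119495}$ ($J = 158893 \cdot \frac{1}{119495} = \frac{158893}{119495} \approx 1.3297$)
$U = 861840$ ($U = - 8 \cdot 567 \left(-190\right) = \left(-8\right) \left(-107730\right) = 861840$)
$d = \frac{2362904582100091}{8225079840}$ ($d = - \frac{\left(-1\right) \left(\left(\frac{1}{114720} + 861840\right) + \frac{158893}{119495}\right)}{3} = - \frac{\left(-1\right) \left(\frac{98870284801}{114720} + \frac{158893}{119495}\right)}{3} = - \frac{\left(-1\right) \frac{2362904582100091}{2741693280}}{3} = \left(- \frac{1}{3}\right) \left(- \frac{2362904582100091}{2741693280}\right) = \frac{2362904582100091}{8225079840} \approx 2.8728 \cdot 10^{5}$)
$j{\left(31 \right)} + d = \left(-2 + 31\right) + \frac{2362904582100091}{8225079840} = 29 + \frac{2362904582100091}{8225079840} = \frac{2363143109415451}{8225079840}$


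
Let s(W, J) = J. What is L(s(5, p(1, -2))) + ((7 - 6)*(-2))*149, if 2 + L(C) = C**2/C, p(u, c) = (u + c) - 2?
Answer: -303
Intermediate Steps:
p(u, c) = -2 + c + u (p(u, c) = (c + u) - 2 = -2 + c + u)
L(C) = -2 + C (L(C) = -2 + C**2/C = -2 + C)
L(s(5, p(1, -2))) + ((7 - 6)*(-2))*149 = (-2 + (-2 - 2 + 1)) + ((7 - 6)*(-2))*149 = (-2 - 3) + (1*(-2))*149 = -5 - 2*149 = -5 - 298 = -303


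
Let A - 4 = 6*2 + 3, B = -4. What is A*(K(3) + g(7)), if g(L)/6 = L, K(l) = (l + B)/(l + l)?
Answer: 4769/6 ≈ 794.83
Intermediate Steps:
K(l) = (-4 + l)/(2*l) (K(l) = (l - 4)/(l + l) = (-4 + l)/((2*l)) = (-4 + l)*(1/(2*l)) = (-4 + l)/(2*l))
A = 19 (A = 4 + (6*2 + 3) = 4 + (12 + 3) = 4 + 15 = 19)
g(L) = 6*L
A*(K(3) + g(7)) = 19*((1/2)*(-4 + 3)/3 + 6*7) = 19*((1/2)*(1/3)*(-1) + 42) = 19*(-1/6 + 42) = 19*(251/6) = 4769/6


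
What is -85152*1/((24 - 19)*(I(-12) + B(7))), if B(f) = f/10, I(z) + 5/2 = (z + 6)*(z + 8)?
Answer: -28384/37 ≈ -767.13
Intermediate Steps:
I(z) = -5/2 + (6 + z)*(8 + z) (I(z) = -5/2 + (z + 6)*(z + 8) = -5/2 + (6 + z)*(8 + z))
B(f) = f/10 (B(f) = f*(⅒) = f/10)
-85152*1/((24 - 19)*(I(-12) + B(7))) = -85152*1/((24 - 19)*((91/2 + (-12)² + 14*(-12)) + (⅒)*7)) = -85152*1/(5*((91/2 + 144 - 168) + 7/10)) = -85152*1/(5*(43/2 + 7/10)) = -85152/((111/5)*5) = -85152/111 = -85152*1/111 = -28384/37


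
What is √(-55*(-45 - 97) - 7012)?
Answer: √798 ≈ 28.249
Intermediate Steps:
√(-55*(-45 - 97) - 7012) = √(-55*(-142) - 7012) = √(7810 - 7012) = √798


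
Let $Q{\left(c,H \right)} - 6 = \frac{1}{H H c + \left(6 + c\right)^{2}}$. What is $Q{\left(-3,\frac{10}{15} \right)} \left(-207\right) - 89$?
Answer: $-1358$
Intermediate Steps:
$Q{\left(c,H \right)} = 6 + \frac{1}{\left(6 + c\right)^{2} + c H^{2}}$ ($Q{\left(c,H \right)} = 6 + \frac{1}{H H c + \left(6 + c\right)^{2}} = 6 + \frac{1}{H^{2} c + \left(6 + c\right)^{2}} = 6 + \frac{1}{c H^{2} + \left(6 + c\right)^{2}} = 6 + \frac{1}{\left(6 + c\right)^{2} + c H^{2}}$)
$Q{\left(-3,\frac{10}{15} \right)} \left(-207\right) - 89 = \frac{1 + 6 \left(6 - 3\right)^{2} + 6 \left(-3\right) \left(\frac{10}{15}\right)^{2}}{\left(6 - 3\right)^{2} - 3 \left(\frac{10}{15}\right)^{2}} \left(-207\right) - 89 = \frac{1 + 6 \cdot 3^{2} + 6 \left(-3\right) \left(10 \cdot \frac{1}{15}\right)^{2}}{3^{2} - 3 \left(10 \cdot \frac{1}{15}\right)^{2}} \left(-207\right) - 89 = \frac{1 + 6 \cdot 9 + 6 \left(-3\right) \left(\frac{2}{3}\right)^{2}}{9 - 3 \left(\frac{2}{3}\right)^{2}} \left(-207\right) - 89 = \frac{1 + 54 + 6 \left(-3\right) \frac{4}{9}}{9 - \frac{4}{3}} \left(-207\right) - 89 = \frac{1 + 54 - 8}{9 - \frac{4}{3}} \left(-207\right) - 89 = \frac{1}{\frac{23}{3}} \cdot 47 \left(-207\right) - 89 = \frac{3}{23} \cdot 47 \left(-207\right) - 89 = \frac{141}{23} \left(-207\right) - 89 = -1269 - 89 = -1358$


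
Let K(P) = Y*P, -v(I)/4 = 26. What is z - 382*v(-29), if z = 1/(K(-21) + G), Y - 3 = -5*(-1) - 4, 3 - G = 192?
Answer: 10845743/273 ≈ 39728.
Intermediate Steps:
G = -189 (G = 3 - 1*192 = 3 - 192 = -189)
Y = 4 (Y = 3 + (-5*(-1) - 4) = 3 + (5 - 4) = 3 + 1 = 4)
v(I) = -104 (v(I) = -4*26 = -104)
K(P) = 4*P
z = -1/273 (z = 1/(4*(-21) - 189) = 1/(-84 - 189) = 1/(-273) = -1/273 ≈ -0.0036630)
z - 382*v(-29) = -1/273 - 382*(-104) = -1/273 + 39728 = 10845743/273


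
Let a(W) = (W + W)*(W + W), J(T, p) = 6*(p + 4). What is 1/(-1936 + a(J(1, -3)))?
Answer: -1/1792 ≈ -0.00055804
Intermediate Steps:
J(T, p) = 24 + 6*p (J(T, p) = 6*(4 + p) = 24 + 6*p)
a(W) = 4*W**2 (a(W) = (2*W)*(2*W) = 4*W**2)
1/(-1936 + a(J(1, -3))) = 1/(-1936 + 4*(24 + 6*(-3))**2) = 1/(-1936 + 4*(24 - 18)**2) = 1/(-1936 + 4*6**2) = 1/(-1936 + 4*36) = 1/(-1936 + 144) = 1/(-1792) = -1/1792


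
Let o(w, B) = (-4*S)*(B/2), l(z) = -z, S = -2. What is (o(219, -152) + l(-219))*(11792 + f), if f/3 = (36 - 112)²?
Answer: -11327680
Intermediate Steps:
f = 17328 (f = 3*(36 - 112)² = 3*(-76)² = 3*5776 = 17328)
o(w, B) = 4*B (o(w, B) = (-4*(-2))*(B/2) = 8*(B*(½)) = 8*(B/2) = 4*B)
(o(219, -152) + l(-219))*(11792 + f) = (4*(-152) - 1*(-219))*(11792 + 17328) = (-608 + 219)*29120 = -389*29120 = -11327680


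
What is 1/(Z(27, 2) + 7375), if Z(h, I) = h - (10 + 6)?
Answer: 1/7386 ≈ 0.00013539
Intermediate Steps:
Z(h, I) = -16 + h (Z(h, I) = h - 1*16 = h - 16 = -16 + h)
1/(Z(27, 2) + 7375) = 1/((-16 + 27) + 7375) = 1/(11 + 7375) = 1/7386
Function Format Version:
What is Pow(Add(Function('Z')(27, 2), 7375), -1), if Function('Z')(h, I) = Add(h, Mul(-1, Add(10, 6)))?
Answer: Rational(1, 7386) ≈ 0.00013539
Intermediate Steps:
Function('Z')(h, I) = Add(-16, h) (Function('Z')(h, I) = Add(h, Mul(-1, 16)) = Add(h, -16) = Add(-16, h))
Pow(Add(Function('Z')(27, 2), 7375), -1) = Pow(Add(Add(-16, 27), 7375), -1) = Pow(Add(11, 7375), -1) = Pow(7386, -1) = Rational(1, 7386)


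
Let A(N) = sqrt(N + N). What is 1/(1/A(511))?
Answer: sqrt(1022) ≈ 31.969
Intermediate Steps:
A(N) = sqrt(2)*sqrt(N) (A(N) = sqrt(2*N) = sqrt(2)*sqrt(N))
1/(1/A(511)) = 1/(1/(sqrt(2)*sqrt(511))) = 1/(1/(sqrt(1022))) = 1/(sqrt(1022)/1022) = sqrt(1022)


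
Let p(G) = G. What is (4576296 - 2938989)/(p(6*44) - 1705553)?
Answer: -1637307/1705289 ≈ -0.96013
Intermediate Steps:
(4576296 - 2938989)/(p(6*44) - 1705553) = (4576296 - 2938989)/(6*44 - 1705553) = 1637307/(264 - 1705553) = 1637307/(-1705289) = 1637307*(-1/1705289) = -1637307/1705289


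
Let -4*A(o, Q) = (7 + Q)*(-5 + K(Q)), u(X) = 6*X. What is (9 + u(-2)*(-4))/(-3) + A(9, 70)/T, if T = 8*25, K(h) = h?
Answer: -4041/160 ≈ -25.256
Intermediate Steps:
T = 200
A(o, Q) = -(-5 + Q)*(7 + Q)/4 (A(o, Q) = -(7 + Q)*(-5 + Q)/4 = -(-5 + Q)*(7 + Q)/4)
(9 + u(-2)*(-4))/(-3) + A(9, 70)/T = (9 + (6*(-2))*(-4))/(-3) + (35/4 - 1/2*70 - 1/4*70**2)/200 = (9 - 12*(-4))*(-1/3) + (35/4 - 35 - 1/4*4900)*(1/200) = (9 + 48)*(-1/3) + (35/4 - 35 - 1225)*(1/200) = 57*(-1/3) - 5005/4*1/200 = -19 - 1001/160 = -4041/160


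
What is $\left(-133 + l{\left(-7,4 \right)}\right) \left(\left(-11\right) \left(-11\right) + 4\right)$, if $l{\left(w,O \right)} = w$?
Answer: $-17500$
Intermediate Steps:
$\left(-133 + l{\left(-7,4 \right)}\right) \left(\left(-11\right) \left(-11\right) + 4\right) = \left(-133 - 7\right) \left(\left(-11\right) \left(-11\right) + 4\right) = - 140 \left(121 + 4\right) = \left(-140\right) 125 = -17500$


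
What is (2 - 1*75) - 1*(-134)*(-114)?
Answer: -15349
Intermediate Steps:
(2 - 1*75) - 1*(-134)*(-114) = (2 - 75) + 134*(-114) = -73 - 15276 = -15349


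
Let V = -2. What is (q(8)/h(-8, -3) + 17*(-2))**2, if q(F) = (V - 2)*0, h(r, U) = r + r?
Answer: 1156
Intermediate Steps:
h(r, U) = 2*r
q(F) = 0 (q(F) = (-2 - 2)*0 = -4*0 = 0)
(q(8)/h(-8, -3) + 17*(-2))**2 = (0/((2*(-8))) + 17*(-2))**2 = (0/(-16) - 34)**2 = (0*(-1/16) - 34)**2 = (0 - 34)**2 = (-34)**2 = 1156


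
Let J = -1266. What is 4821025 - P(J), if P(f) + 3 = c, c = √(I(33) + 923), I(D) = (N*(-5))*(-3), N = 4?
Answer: 4821028 - √983 ≈ 4.8210e+6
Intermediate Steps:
I(D) = 60 (I(D) = (4*(-5))*(-3) = -20*(-3) = 60)
c = √983 (c = √(60 + 923) = √983 ≈ 31.353)
P(f) = -3 + √983
4821025 - P(J) = 4821025 - (-3 + √983) = 4821025 + (3 - √983) = 4821028 - √983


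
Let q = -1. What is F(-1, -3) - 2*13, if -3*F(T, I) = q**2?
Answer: -79/3 ≈ -26.333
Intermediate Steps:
F(T, I) = -1/3 (F(T, I) = -1/3*(-1)**2 = -1/3*1 = -1/3)
F(-1, -3) - 2*13 = -1/3 - 2*13 = -1/3 - 26 = -79/3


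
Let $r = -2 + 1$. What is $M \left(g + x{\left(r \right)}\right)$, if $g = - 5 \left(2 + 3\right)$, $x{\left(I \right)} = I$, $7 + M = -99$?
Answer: $2756$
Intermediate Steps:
$M = -106$ ($M = -7 - 99 = -106$)
$r = -1$
$g = -25$ ($g = \left(-5\right) 5 = -25$)
$M \left(g + x{\left(r \right)}\right) = - 106 \left(-25 - 1\right) = \left(-106\right) \left(-26\right) = 2756$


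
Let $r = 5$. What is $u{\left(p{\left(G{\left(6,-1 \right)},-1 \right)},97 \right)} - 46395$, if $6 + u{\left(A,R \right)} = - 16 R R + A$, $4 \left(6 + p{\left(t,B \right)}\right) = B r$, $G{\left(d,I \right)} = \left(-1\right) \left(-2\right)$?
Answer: $- \frac{787809}{4} \approx -1.9695 \cdot 10^{5}$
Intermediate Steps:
$G{\left(d,I \right)} = 2$
$p{\left(t,B \right)} = -6 + \frac{5 B}{4}$ ($p{\left(t,B \right)} = -6 + \frac{B 5}{4} = -6 + \frac{5 B}{4}$)
$u{\left(A,R \right)} = -6 + A - 16 R^{2}$ ($u{\left(A,R \right)} = -6 + \left(- 16 R R + A\right) = -6 + \left(- 16 R^{2} + A\right) = -6 + \left(A - 16 R^{2}\right) = -6 + A - 16 R^{2}$)
$u{\left(p{\left(G{\left(6,-1 \right)},-1 \right)},97 \right)} - 46395 = \left(-6 + \left(-6 + \frac{5}{4} \left(-1\right)\right) - 16 \cdot 97^{2}\right) - 46395 = \left(-6 - \frac{29}{4} - 150544\right) - 46395 = - \frac{602229}{4} - 46395 = - \frac{787809}{4}$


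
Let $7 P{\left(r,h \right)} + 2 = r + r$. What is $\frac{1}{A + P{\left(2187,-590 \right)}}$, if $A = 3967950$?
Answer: $\frac{7}{27780022} \approx 2.5198 \cdot 10^{-7}$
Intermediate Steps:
$P{\left(r,h \right)} = - \frac{2}{7} + \frac{2 r}{7}$ ($P{\left(r,h \right)} = - \frac{2}{7} + \frac{r + r}{7} = - \frac{2}{7} + \frac{2 r}{7}$)
$\frac{1}{A + P{\left(2187,-590 \right)}} = \frac{1}{3967950 + \left(- \frac{2}{7} + \frac{2}{7} \cdot 2187\right)} = \frac{1}{3967950 + \left(- \frac{2}{7} + \frac{4374}{7}\right)} = \frac{1}{3967950 + \frac{4372}{7}} = \frac{1}{\frac{27780022}{7}} = \frac{7}{27780022}$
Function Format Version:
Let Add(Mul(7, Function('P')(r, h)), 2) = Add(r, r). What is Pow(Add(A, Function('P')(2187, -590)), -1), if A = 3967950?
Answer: Rational(7, 27780022) ≈ 2.5198e-7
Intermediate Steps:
Function('P')(r, h) = Add(Rational(-2, 7), Mul(Rational(2, 7), r)) (Function('P')(r, h) = Add(Rational(-2, 7), Mul(Rational(1, 7), Add(r, r))) = Add(Rational(-2, 7), Mul(Rational(1, 7), Mul(2, r))) = Add(Rational(-2, 7), Mul(Rational(2, 7), r)))
Pow(Add(A, Function('P')(2187, -590)), -1) = Pow(Add(3967950, Add(Rational(-2, 7), Mul(Rational(2, 7), 2187))), -1) = Pow(Add(3967950, Add(Rational(-2, 7), Rational(4374, 7))), -1) = Pow(Add(3967950, Rational(4372, 7)), -1) = Pow(Rational(27780022, 7), -1) = Rational(7, 27780022)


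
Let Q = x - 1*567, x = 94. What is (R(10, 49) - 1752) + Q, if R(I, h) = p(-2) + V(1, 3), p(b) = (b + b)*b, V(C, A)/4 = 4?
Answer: -2201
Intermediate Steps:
Q = -473 (Q = 94 - 1*567 = 94 - 567 = -473)
V(C, A) = 16 (V(C, A) = 4*4 = 16)
p(b) = 2*b² (p(b) = (2*b)*b = 2*b²)
R(I, h) = 24 (R(I, h) = 2*(-2)² + 16 = 2*4 + 16 = 8 + 16 = 24)
(R(10, 49) - 1752) + Q = (24 - 1752) - 473 = -1728 - 473 = -2201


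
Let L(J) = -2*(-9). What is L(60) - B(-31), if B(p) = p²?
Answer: -943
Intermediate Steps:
L(J) = 18
L(60) - B(-31) = 18 - 1*(-31)² = 18 - 1*961 = 18 - 961 = -943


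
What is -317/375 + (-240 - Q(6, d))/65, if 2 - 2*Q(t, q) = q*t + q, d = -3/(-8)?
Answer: -27197/6000 ≈ -4.5328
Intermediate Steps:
d = 3/8 (d = -3*(-⅛) = 3/8 ≈ 0.37500)
Q(t, q) = 1 - q/2 - q*t/2 (Q(t, q) = 1 - (q*t + q)/2 = 1 - (q + q*t)/2 = 1 + (-q/2 - q*t/2) = 1 - q/2 - q*t/2)
-317/375 + (-240 - Q(6, d))/65 = -317/375 + (-240 - (1 - ½*3/8 - ½*3/8*6))/65 = -317*1/375 + (-240 - (1 - 3/16 - 9/8))*(1/65) = -317/375 + (-240 - 1*(-5/16))*(1/65) = -317/375 + (-240 + 5/16)*(1/65) = -317/375 - 3835/16*1/65 = -317/375 - 59/16 = -27197/6000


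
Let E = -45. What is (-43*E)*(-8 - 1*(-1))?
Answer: -13545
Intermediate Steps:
(-43*E)*(-8 - 1*(-1)) = (-43*(-45))*(-8 - 1*(-1)) = 1935*(-8 + 1) = 1935*(-7) = -13545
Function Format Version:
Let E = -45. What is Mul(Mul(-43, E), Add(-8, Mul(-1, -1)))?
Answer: -13545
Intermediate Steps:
Mul(Mul(-43, E), Add(-8, Mul(-1, -1))) = Mul(Mul(-43, -45), Add(-8, Mul(-1, -1))) = Mul(1935, Add(-8, 1)) = Mul(1935, -7) = -13545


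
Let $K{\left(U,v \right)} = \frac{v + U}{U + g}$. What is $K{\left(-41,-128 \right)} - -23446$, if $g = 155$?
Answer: $\frac{2672675}{114} \approx 23445.0$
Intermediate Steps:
$K{\left(U,v \right)} = \frac{U + v}{155 + U}$ ($K{\left(U,v \right)} = \frac{v + U}{U + 155} = \frac{U + v}{155 + U}$)
$K{\left(-41,-128 \right)} - -23446 = \frac{-41 - 128}{155 - 41} - -23446 = \frac{1}{114} \left(-169\right) + 23446 = - \frac{169}{114} + 23446 = \frac{2672675}{114}$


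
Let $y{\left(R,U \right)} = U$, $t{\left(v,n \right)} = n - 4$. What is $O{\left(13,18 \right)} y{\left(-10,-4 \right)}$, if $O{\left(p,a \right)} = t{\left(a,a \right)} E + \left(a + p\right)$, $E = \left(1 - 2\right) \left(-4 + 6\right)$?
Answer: $-12$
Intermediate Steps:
$E = -2$ ($E = \left(-1\right) 2 = -2$)
$t{\left(v,n \right)} = -4 + n$
$O{\left(p,a \right)} = 8 + p - a$ ($O{\left(p,a \right)} = \left(-4 + a\right) \left(-2\right) + \left(a + p\right) = \left(8 - 2 a\right) + \left(a + p\right) = 8 + p - a$)
$O{\left(13,18 \right)} y{\left(-10,-4 \right)} = \left(8 + 13 - 18\right) \left(-4\right) = 3 \left(-4\right) = -12$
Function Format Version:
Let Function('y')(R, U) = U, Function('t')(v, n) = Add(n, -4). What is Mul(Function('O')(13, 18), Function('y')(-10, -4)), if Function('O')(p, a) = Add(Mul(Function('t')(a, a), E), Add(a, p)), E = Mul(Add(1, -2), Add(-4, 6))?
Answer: -12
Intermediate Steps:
E = -2 (E = Mul(-1, 2) = -2)
Function('t')(v, n) = Add(-4, n)
Function('O')(p, a) = Add(8, p, Mul(-1, a)) (Function('O')(p, a) = Add(Mul(Add(-4, a), -2), Add(a, p)) = Add(Add(8, Mul(-2, a)), Add(a, p)) = Add(8, p, Mul(-1, a)))
Mul(Function('O')(13, 18), Function('y')(-10, -4)) = Mul(Add(8, 13, Mul(-1, 18)), -4) = Mul(Add(8, 13, -18), -4) = Mul(3, -4) = -12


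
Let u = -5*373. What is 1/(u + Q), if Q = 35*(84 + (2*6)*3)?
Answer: 1/2335 ≈ 0.00042827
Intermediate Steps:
Q = 4200 (Q = 35*(84 + 12*3) = 35*(84 + 36) = 35*120 = 4200)
u = -1865
1/(u + Q) = 1/(-1865 + 4200) = 1/2335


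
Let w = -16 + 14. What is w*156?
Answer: -312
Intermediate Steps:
w = -2
w*156 = -2*156 = -312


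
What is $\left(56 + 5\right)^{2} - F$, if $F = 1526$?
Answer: $2195$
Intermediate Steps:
$\left(56 + 5\right)^{2} - F = \left(56 + 5\right)^{2} - 1526 = 61^{2} - 1526 = 3721 - 1526 = 2195$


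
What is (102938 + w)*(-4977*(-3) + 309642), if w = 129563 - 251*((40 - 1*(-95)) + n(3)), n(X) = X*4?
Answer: 63487777092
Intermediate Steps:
n(X) = 4*X
w = 92666 (w = 129563 - 251*((40 - 1*(-95)) + 4*3) = 129563 - 251*((40 + 95) + 12) = 129563 - 251*(135 + 12) = 129563 - 251*147 = 129563 - 36897 = 92666)
(102938 + w)*(-4977*(-3) + 309642) = (102938 + 92666)*(-4977*(-3) + 309642) = 195604*(14931 + 309642) = 195604*324573 = 63487777092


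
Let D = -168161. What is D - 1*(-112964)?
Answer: -55197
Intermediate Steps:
D - 1*(-112964) = -168161 - 1*(-112964) = -168161 + 112964 = -55197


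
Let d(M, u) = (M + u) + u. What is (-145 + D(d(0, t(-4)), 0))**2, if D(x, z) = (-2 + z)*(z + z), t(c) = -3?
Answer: 21025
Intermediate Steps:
d(M, u) = M + 2*u
D(x, z) = 2*z*(-2 + z) (D(x, z) = (-2 + z)*(2*z) = 2*z*(-2 + z))
(-145 + D(d(0, t(-4)), 0))**2 = (-145 + 2*0*(-2 + 0))**2 = (-145 + 2*0*(-2))**2 = (-145 + 0)**2 = (-145)**2 = 21025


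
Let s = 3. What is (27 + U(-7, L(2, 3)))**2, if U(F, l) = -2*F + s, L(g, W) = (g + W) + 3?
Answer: 1936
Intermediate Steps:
L(g, W) = 3 + W + g (L(g, W) = (W + g) + 3 = 3 + W + g)
U(F, l) = 3 - 2*F (U(F, l) = -2*F + 3 = 3 - 2*F)
(27 + U(-7, L(2, 3)))**2 = (27 + (3 - 2*(-7)))**2 = (27 + (3 + 14))**2 = (27 + 17)**2 = 44**2 = 1936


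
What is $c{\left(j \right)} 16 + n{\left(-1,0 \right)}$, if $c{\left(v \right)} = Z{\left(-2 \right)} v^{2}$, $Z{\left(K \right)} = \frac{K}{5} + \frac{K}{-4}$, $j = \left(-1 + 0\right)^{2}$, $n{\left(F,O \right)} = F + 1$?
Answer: $\frac{8}{5} \approx 1.6$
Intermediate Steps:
$n{\left(F,O \right)} = 1 + F$
$j = 1$ ($j = \left(-1\right)^{2} = 1$)
$Z{\left(K \right)} = - \frac{K}{20}$ ($Z{\left(K \right)} = K \frac{1}{5} + K \left(- \frac{1}{4}\right) = \frac{K}{5} - \frac{K}{4} = - \frac{K}{20}$)
$c{\left(v \right)} = \frac{v^{2}}{10}$ ($c{\left(v \right)} = \left(- \frac{1}{20}\right) \left(-2\right) v^{2} = \frac{v^{2}}{10}$)
$c{\left(j \right)} 16 + n{\left(-1,0 \right)} = \frac{1^{2}}{10} \cdot 16 + \left(1 - 1\right) = \frac{1}{10} \cdot 1 \cdot 16 + 0 = \frac{1}{10} \cdot 16 + 0 = \frac{8}{5} + 0 = \frac{8}{5}$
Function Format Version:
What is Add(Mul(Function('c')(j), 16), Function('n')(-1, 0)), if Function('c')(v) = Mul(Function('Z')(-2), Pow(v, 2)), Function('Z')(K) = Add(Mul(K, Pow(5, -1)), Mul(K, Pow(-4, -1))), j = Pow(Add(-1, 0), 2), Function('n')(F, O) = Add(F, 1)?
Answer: Rational(8, 5) ≈ 1.6000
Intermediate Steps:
Function('n')(F, O) = Add(1, F)
j = 1 (j = Pow(-1, 2) = 1)
Function('Z')(K) = Mul(Rational(-1, 20), K) (Function('Z')(K) = Add(Mul(K, Rational(1, 5)), Mul(K, Rational(-1, 4))) = Add(Mul(Rational(1, 5), K), Mul(Rational(-1, 4), K)) = Mul(Rational(-1, 20), K))
Function('c')(v) = Mul(Rational(1, 10), Pow(v, 2)) (Function('c')(v) = Mul(Mul(Rational(-1, 20), -2), Pow(v, 2)) = Mul(Rational(1, 10), Pow(v, 2)))
Add(Mul(Function('c')(j), 16), Function('n')(-1, 0)) = Add(Mul(Mul(Rational(1, 10), Pow(1, 2)), 16), Add(1, -1)) = Add(Mul(Mul(Rational(1, 10), 1), 16), 0) = Add(Mul(Rational(1, 10), 16), 0) = Add(Rational(8, 5), 0) = Rational(8, 5)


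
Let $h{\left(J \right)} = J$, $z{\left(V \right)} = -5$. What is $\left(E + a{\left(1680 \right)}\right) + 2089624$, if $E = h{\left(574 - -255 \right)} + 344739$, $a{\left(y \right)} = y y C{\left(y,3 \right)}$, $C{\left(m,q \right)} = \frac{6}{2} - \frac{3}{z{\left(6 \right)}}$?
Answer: $12595832$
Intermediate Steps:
$C{\left(m,q \right)} = \frac{18}{5}$ ($C{\left(m,q \right)} = \frac{6}{2} - \frac{3}{-5} = 6 \cdot \frac{1}{2} - - \frac{3}{5} = 3 + \frac{3}{5} = \frac{18}{5}$)
$a{\left(y \right)} = \frac{18 y^{2}}{5}$ ($a{\left(y \right)} = y y \frac{18}{5} = y^{2} \cdot \frac{18}{5} = \frac{18 y^{2}}{5}$)
$E = 345568$ ($E = \left(574 - -255\right) + 344739 = \left(574 + 255\right) + 344739 = 829 + 344739 = 345568$)
$\left(E + a{\left(1680 \right)}\right) + 2089624 = \left(345568 + \frac{18 \cdot 1680^{2}}{5}\right) + 2089624 = \left(345568 + \frac{18}{5} \cdot 2822400\right) + 2089624 = \left(345568 + 10160640\right) + 2089624 = 10506208 + 2089624 = 12595832$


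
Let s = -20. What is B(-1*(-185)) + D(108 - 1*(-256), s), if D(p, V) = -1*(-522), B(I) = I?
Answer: 707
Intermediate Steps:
D(p, V) = 522
B(-1*(-185)) + D(108 - 1*(-256), s) = -1*(-185) + 522 = 185 + 522 = 707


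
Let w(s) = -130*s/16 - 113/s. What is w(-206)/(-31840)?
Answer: -689811/13118080 ≈ -0.052585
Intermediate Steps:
w(s) = -113/s - 65*s/8 (w(s) = -65*s/8 - 113/s = -113/s - 65*s/8)
w(-206)/(-31840) = (-113/(-206) - 65/8*(-206))/(-31840) = (-113*(-1/206) + 6695/4)*(-1/31840) = (113/206 + 6695/4)*(-1/31840) = (689811/412)*(-1/31840) = -689811/13118080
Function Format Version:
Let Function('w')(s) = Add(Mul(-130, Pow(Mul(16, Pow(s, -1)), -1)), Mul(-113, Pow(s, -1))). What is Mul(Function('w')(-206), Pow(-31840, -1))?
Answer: Rational(-689811, 13118080) ≈ -0.052585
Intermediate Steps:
Function('w')(s) = Add(Mul(-113, Pow(s, -1)), Mul(Rational(-65, 8), s)) (Function('w')(s) = Add(Mul(-130, Mul(Rational(1, 16), s)), Mul(-113, Pow(s, -1))) = Add(Mul(Rational(-65, 8), s), Mul(-113, Pow(s, -1))) = Add(Mul(-113, Pow(s, -1)), Mul(Rational(-65, 8), s)))
Mul(Function('w')(-206), Pow(-31840, -1)) = Mul(Add(Mul(-113, Pow(-206, -1)), Mul(Rational(-65, 8), -206)), Pow(-31840, -1)) = Mul(Add(Mul(-113, Rational(-1, 206)), Rational(6695, 4)), Rational(-1, 31840)) = Mul(Add(Rational(113, 206), Rational(6695, 4)), Rational(-1, 31840)) = Mul(Rational(689811, 412), Rational(-1, 31840)) = Rational(-689811, 13118080)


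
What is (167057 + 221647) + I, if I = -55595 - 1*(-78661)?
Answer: 411770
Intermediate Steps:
I = 23066 (I = -55595 + 78661 = 23066)
(167057 + 221647) + I = (167057 + 221647) + 23066 = 388704 + 23066 = 411770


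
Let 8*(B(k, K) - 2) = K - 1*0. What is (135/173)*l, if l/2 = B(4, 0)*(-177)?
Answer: -95580/173 ≈ -552.49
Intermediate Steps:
B(k, K) = 2 + K/8 (B(k, K) = 2 + (K - 1*0)/8 = 2 + (K + 0)/8 = 2 + K/8)
l = -708 (l = 2*((2 + (1/8)*0)*(-177)) = 2*((2 + 0)*(-177)) = 2*(2*(-177)) = 2*(-354) = -708)
(135/173)*l = (135/173)*(-708) = -95580/173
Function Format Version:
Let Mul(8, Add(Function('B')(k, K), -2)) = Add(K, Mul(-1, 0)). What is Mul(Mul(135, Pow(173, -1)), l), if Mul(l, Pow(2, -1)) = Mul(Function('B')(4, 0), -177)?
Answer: Rational(-95580, 173) ≈ -552.49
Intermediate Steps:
Function('B')(k, K) = Add(2, Mul(Rational(1, 8), K)) (Function('B')(k, K) = Add(2, Mul(Rational(1, 8), Add(K, Mul(-1, 0)))) = Add(2, Mul(Rational(1, 8), Add(K, 0))) = Add(2, Mul(Rational(1, 8), K)))
l = -708 (l = Mul(2, Mul(Add(2, Mul(Rational(1, 8), 0)), -177)) = Mul(2, Mul(Add(2, 0), -177)) = Mul(2, Mul(2, -177)) = Mul(2, -354) = -708)
Mul(Mul(135, Pow(173, -1)), l) = Mul(Mul(135, Pow(173, -1)), -708) = Mul(Mul(135, Rational(1, 173)), -708) = Mul(Rational(135, 173), -708) = Rational(-95580, 173)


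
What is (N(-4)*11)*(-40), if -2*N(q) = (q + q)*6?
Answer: -10560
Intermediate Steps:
N(q) = -6*q (N(q) = -(q + q)*6/2 = -2*q*6/2 = -6*q)
(N(-4)*11)*(-40) = (-6*(-4)*11)*(-40) = (24*11)*(-40) = 264*(-40) = -10560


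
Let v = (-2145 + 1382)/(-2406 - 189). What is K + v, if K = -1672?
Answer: -4338077/2595 ≈ -1671.7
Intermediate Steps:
v = 763/2595 (v = -763/(-2595) = -763*(-1/2595) = 763/2595 ≈ 0.29403)
K + v = -1672 + 763/2595 = -4338077/2595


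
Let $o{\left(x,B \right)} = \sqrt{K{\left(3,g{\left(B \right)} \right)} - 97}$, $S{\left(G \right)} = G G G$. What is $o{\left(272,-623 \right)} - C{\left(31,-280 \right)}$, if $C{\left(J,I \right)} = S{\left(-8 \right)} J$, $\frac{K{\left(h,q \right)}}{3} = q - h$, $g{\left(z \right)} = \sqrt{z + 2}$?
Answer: $15872 + \sqrt{-106 + 9 i \sqrt{69}} \approx 15875.0 + 10.856 i$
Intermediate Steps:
$S{\left(G \right)} = G^{3}$ ($S{\left(G \right)} = G^{2} G = G^{3}$)
$g{\left(z \right)} = \sqrt{2 + z}$
$K{\left(h,q \right)} = - 3 h + 3 q$ ($K{\left(h,q \right)} = 3 \left(q - h\right) = - 3 h + 3 q$)
$C{\left(J,I \right)} = - 512 J$ ($C{\left(J,I \right)} = \left(-8\right)^{3} J = - 512 J$)
$o{\left(x,B \right)} = \sqrt{-106 + 3 \sqrt{2 + B}}$ ($o{\left(x,B \right)} = \sqrt{\left(\left(-3\right) 3 + 3 \sqrt{2 + B}\right) - 97} = \sqrt{\left(-9 + 3 \sqrt{2 + B}\right) - 97} = \sqrt{-106 + 3 \sqrt{2 + B}}$)
$o{\left(272,-623 \right)} - C{\left(31,-280 \right)} = \sqrt{-106 + 3 \sqrt{2 - 623}} - \left(-512\right) 31 = \sqrt{-106 + 3 \sqrt{-621}} - -15872 = \sqrt{-106 + 3 \cdot 3 i \sqrt{69}} + 15872 = \sqrt{-106 + 9 i \sqrt{69}} + 15872 = 15872 + \sqrt{-106 + 9 i \sqrt{69}}$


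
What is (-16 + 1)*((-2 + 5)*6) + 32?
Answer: -238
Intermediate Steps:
(-16 + 1)*((-2 + 5)*6) + 32 = -45*6 + 32 = -15*18 + 32 = -270 + 32 = -238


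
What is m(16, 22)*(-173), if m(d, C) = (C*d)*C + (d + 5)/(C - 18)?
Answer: -5362481/4 ≈ -1.3406e+6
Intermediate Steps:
m(d, C) = d*C² + (5 + d)/(-18 + C)
m(16, 22)*(-173) = ((5 + 16 + 16*22³ - 18*16*22²)/(-18 + 22))*(-173) = ((5 + 16 + 16*10648 - 18*16*484)/4)*(-173) = ((5 + 16 + 170368 - 139392)/4)*(-173) = ((¼)*30997)*(-173) = (30997/4)*(-173) = -5362481/4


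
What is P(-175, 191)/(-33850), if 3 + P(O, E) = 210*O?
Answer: 36753/33850 ≈ 1.0858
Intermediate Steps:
P(O, E) = -3 + 210*O
P(-175, 191)/(-33850) = (-3 + 210*(-175))/(-33850) = (-3 - 36750)*(-1/33850) = -36753*(-1/33850) = 36753/33850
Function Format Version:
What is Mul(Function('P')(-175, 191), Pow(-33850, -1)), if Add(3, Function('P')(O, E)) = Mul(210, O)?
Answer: Rational(36753, 33850) ≈ 1.0858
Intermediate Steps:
Function('P')(O, E) = Add(-3, Mul(210, O))
Mul(Function('P')(-175, 191), Pow(-33850, -1)) = Mul(Add(-3, Mul(210, -175)), Pow(-33850, -1)) = Mul(Add(-3, -36750), Rational(-1, 33850)) = Mul(-36753, Rational(-1, 33850)) = Rational(36753, 33850)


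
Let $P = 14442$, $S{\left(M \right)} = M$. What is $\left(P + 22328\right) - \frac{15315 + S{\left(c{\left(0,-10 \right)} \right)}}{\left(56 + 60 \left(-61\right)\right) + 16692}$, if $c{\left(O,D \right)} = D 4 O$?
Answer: $\frac{481230445}{13088} \approx 36769.0$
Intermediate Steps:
$c{\left(O,D \right)} = 4 D O$
$\left(P + 22328\right) - \frac{15315 + S{\left(c{\left(0,-10 \right)} \right)}}{\left(56 + 60 \left(-61\right)\right) + 16692} = \left(14442 + 22328\right) - \frac{15315 + 4 \left(-10\right) 0}{\left(56 + 60 \left(-61\right)\right) + 16692} = 36770 - \frac{15315 + 0}{\left(56 - 3660\right) + 16692} = 36770 - \frac{15315}{-3604 + 16692} = 36770 - \frac{15315}{13088} = \frac{481230445}{13088}$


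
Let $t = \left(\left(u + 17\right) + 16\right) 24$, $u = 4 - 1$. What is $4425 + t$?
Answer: $5289$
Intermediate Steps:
$u = 3$ ($u = 4 - 1 = 3$)
$t = 864$ ($t = \left(\left(3 + 17\right) + 16\right) 24 = \left(20 + 16\right) 24 = 36 \cdot 24 = 864$)
$4425 + t = 4425 + 864 = 5289$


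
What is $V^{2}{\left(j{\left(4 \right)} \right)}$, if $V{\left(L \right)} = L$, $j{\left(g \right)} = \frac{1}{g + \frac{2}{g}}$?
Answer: $\frac{4}{81} \approx 0.049383$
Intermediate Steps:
$V^{2}{\left(j{\left(4 \right)} \right)} = \left(\frac{4}{2 + 4^{2}}\right)^{2} = \left(\frac{4}{2 + 16}\right)^{2} = \left(\frac{4}{18}\right)^{2} = \left(4 \cdot \frac{1}{18}\right)^{2} = \left(\frac{2}{9}\right)^{2} = \frac{4}{81}$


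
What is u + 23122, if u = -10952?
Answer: 12170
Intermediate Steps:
u + 23122 = -10952 + 23122 = 12170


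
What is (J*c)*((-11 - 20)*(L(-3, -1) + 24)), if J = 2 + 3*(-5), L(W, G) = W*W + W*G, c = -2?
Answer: -29016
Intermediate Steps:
L(W, G) = W**2 + G*W
J = -13 (J = 2 - 15 = -13)
(J*c)*((-11 - 20)*(L(-3, -1) + 24)) = (-13*(-2))*((-11 - 20)*(-3*(-1 - 3) + 24)) = 26*(-31*(-3*(-4) + 24)) = 26*(-31*(12 + 24)) = 26*(-31*36) = 26*(-1116) = -29016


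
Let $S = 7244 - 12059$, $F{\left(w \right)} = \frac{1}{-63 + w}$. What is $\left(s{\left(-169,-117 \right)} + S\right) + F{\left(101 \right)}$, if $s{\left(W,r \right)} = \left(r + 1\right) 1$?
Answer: $- \frac{187377}{38} \approx -4931.0$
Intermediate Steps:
$s{\left(W,r \right)} = 1 + r$ ($s{\left(W,r \right)} = \left(1 + r\right) 1 = 1 + r$)
$S = -4815$ ($S = 7244 - 12059 = -4815$)
$\left(s{\left(-169,-117 \right)} + S\right) + F{\left(101 \right)} = \left(\left(1 - 117\right) - 4815\right) + \frac{1}{-63 + 101} = \left(-116 - 4815\right) + \frac{1}{38} = -4931 + \frac{1}{38} = - \frac{187377}{38}$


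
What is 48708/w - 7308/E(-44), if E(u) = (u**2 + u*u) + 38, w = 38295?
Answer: -1878/3145 ≈ -0.59714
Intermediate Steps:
E(u) = 38 + 2*u**2 (E(u) = (u**2 + u**2) + 38 = 2*u**2 + 38 = 38 + 2*u**2)
48708/w - 7308/E(-44) = 48708/38295 - 7308/(38 + 2*(-44)**2) = 48708*(1/38295) - 7308/(38 + 2*1936) = 5412/4255 - 7308/(38 + 3872) = 5412/4255 - 7308/3910 = 5412/4255 - 7308*1/3910 = 5412/4255 - 3654/1955 = -1878/3145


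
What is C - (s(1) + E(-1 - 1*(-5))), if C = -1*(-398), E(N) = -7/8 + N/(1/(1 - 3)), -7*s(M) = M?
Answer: 22793/56 ≈ 407.02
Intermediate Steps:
s(M) = -M/7
E(N) = -7/8 - 2*N (E(N) = -7*1/8 + N/(1/(-2)) = -7/8 + N/(-1/2) = -7/8 + N*(-2) = -7/8 - 2*N)
C = 398
C - (s(1) + E(-1 - 1*(-5))) = 398 - (-1/7*1 + (-7/8 - 2*(-1 - 1*(-5)))) = 398 - (-1/7 + (-7/8 - 2*(-1 + 5))) = 398 - (-1/7 + (-7/8 - 2*4)) = 398 - (-1/7 + (-7/8 - 8)) = 398 - (-1/7 - 71/8) = 398 - 1*(-505/56) = 398 + 505/56 = 22793/56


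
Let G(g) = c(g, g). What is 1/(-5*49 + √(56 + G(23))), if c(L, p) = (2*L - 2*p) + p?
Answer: -245/59946 - √79/59946 ≈ -0.0042353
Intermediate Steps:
c(L, p) = -p + 2*L (c(L, p) = (-2*p + 2*L) + p = -p + 2*L)
G(g) = g (G(g) = -g + 2*g = g)
1/(-5*49 + √(56 + G(23))) = 1/(-5*49 + √(56 + 23)) = 1/(-245 + √79)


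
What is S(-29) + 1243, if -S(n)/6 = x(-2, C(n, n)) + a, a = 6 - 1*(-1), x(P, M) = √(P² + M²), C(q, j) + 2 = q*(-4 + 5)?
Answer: 1201 - 6*√965 ≈ 1014.6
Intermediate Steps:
C(q, j) = -2 + q (C(q, j) = -2 + q*(-4 + 5) = -2 + q*1 = -2 + q)
x(P, M) = √(M² + P²)
a = 7 (a = 6 + 1 = 7)
S(n) = -42 - 6*√(4 + (-2 + n)²) (S(n) = -6*(√((-2 + n)² + (-2)²) + 7) = -6*(√((-2 + n)² + 4) + 7) = -6*(√(4 + (-2 + n)²) + 7) = -6*(7 + √(4 + (-2 + n)²)) = -42 - 6*√(4 + (-2 + n)²))
S(-29) + 1243 = (-42 - 6*√(4 + (-2 - 29)²)) + 1243 = (-42 - 6*√(4 + (-31)²)) + 1243 = (-42 - 6*√(4 + 961)) + 1243 = (-42 - 6*√965) + 1243 = 1201 - 6*√965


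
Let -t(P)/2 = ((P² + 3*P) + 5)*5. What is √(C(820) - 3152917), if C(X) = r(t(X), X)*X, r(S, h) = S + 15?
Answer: I*√5537033617 ≈ 74411.0*I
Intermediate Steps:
t(P) = -50 - 30*P - 10*P² (t(P) = -2*((P² + 3*P) + 5)*5 = -2*(5 + P² + 3*P)*5 = -2*(25 + 5*P² + 15*P) = -50 - 30*P - 10*P²)
r(S, h) = 15 + S
C(X) = X*(-35 - 30*X - 10*X²) (C(X) = (15 + (-50 - 30*X - 10*X²))*X = (-35 - 30*X - 10*X²)*X = X*(-35 - 30*X - 10*X²))
√(C(820) - 3152917) = √(-5*820*(7 + 2*820² + 6*820) - 3152917) = √(-5*820*(7 + 2*672400 + 4920) - 3152917) = √(-5*820*(7 + 1344800 + 4920) - 3152917) = √(-5*820*1349727 - 3152917) = √(-5533880700 - 3152917) = √(-5537033617) = I*√5537033617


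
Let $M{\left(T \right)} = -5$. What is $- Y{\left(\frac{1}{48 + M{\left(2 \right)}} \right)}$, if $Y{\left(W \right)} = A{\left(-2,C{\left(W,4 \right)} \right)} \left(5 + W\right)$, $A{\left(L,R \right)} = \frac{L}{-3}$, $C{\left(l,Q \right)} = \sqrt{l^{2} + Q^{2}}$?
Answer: $- \frac{144}{43} \approx -3.3488$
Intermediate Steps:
$C{\left(l,Q \right)} = \sqrt{Q^{2} + l^{2}}$
$A{\left(L,R \right)} = - \frac{L}{3}$ ($A{\left(L,R \right)} = L \left(- \frac{1}{3}\right) = - \frac{L}{3}$)
$Y{\left(W \right)} = \frac{10}{3} + \frac{2 W}{3}$ ($Y{\left(W \right)} = \left(- \frac{1}{3}\right) \left(-2\right) \left(5 + W\right) = \frac{2 \left(5 + W\right)}{3} = \frac{10}{3} + \frac{2 W}{3}$)
$- Y{\left(\frac{1}{48 + M{\left(2 \right)}} \right)} = - (\frac{10}{3} + \frac{2}{3 \left(48 - 5\right)}) = - (\frac{10}{3} + \frac{2}{3 \cdot 43}) = - (\frac{10}{3} + \frac{2}{3} \cdot \frac{1}{43}) = - (\frac{10}{3} + \frac{2}{129}) = \left(-1\right) \frac{144}{43} = - \frac{144}{43}$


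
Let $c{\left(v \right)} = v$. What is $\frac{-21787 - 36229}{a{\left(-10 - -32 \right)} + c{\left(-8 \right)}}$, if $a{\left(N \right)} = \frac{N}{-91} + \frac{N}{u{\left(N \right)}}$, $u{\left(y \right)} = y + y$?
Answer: $\frac{10558912}{1409} \approx 7493.9$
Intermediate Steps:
$u{\left(y \right)} = 2 y$
$a{\left(N \right)} = \frac{1}{2} - \frac{N}{91}$ ($a{\left(N \right)} = \frac{N}{-91} + \frac{N}{2 N} = N \left(- \frac{1}{91}\right) + N \frac{1}{2 N} = - \frac{N}{91} + \frac{1}{2} = \frac{1}{2} - \frac{N}{91}$)
$\frac{-21787 - 36229}{a{\left(-10 - -32 \right)} + c{\left(-8 \right)}} = \frac{-21787 - 36229}{\left(\frac{1}{2} - \frac{-10 - -32}{91}\right) - 8} = - \frac{58016}{\left(\frac{1}{2} - \frac{-10 + 32}{91}\right) - 8} = - \frac{58016}{\left(\frac{1}{2} - \frac{22}{91}\right) - 8} = - \frac{58016}{\frac{47}{182} - 8} = - \frac{58016}{- \frac{1409}{182}} = \left(-58016\right) \left(- \frac{182}{1409}\right) = \frac{10558912}{1409}$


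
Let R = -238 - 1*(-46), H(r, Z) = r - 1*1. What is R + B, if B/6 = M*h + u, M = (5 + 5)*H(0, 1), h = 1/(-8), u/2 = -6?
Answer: -513/2 ≈ -256.50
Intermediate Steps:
u = -12 (u = 2*(-6) = -12)
H(r, Z) = -1 + r (H(r, Z) = r - 1 = -1 + r)
h = -1/8 ≈ -0.12500
M = -10 (M = (5 + 5)*(-1 + 0) = 10*(-1) = -10)
R = -192 (R = -238 + 46 = -192)
B = -129/2 (B = 6*(-10*(-1/8) - 12) = 6*(5/4 - 12) = 6*(-43/4) = -129/2 ≈ -64.500)
R + B = -192 - 129/2 = -513/2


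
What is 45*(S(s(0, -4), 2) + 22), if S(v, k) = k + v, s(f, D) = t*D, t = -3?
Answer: 1620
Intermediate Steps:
s(f, D) = -3*D
45*(S(s(0, -4), 2) + 22) = 45*((2 - 3*(-4)) + 22) = 45*((2 + 12) + 22) = 45*(14 + 22) = 45*36 = 1620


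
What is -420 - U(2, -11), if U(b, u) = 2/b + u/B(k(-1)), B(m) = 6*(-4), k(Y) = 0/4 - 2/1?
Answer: -10115/24 ≈ -421.46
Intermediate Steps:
k(Y) = -2 (k(Y) = 0*(1/4) - 2*1 = 0 - 2 = -2)
B(m) = -24
U(b, u) = 2/b - u/24 (U(b, u) = 2/b + u/(-24) = 2/b + u*(-1/24) = 2/b - u/24)
-420 - U(2, -11) = -420 - (2/2 - 1/24*(-11)) = -420 - (2*(1/2) + 11/24) = -420 - (1 + 11/24) = -420 - 1*35/24 = -420 - 35/24 = -10115/24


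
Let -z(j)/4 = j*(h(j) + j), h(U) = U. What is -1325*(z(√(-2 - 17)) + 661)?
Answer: -1077225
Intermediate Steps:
z(j) = -8*j² (z(j) = -4*j*(j + j) = -4*j*2*j = -8*j²)
-1325*(z(√(-2 - 17)) + 661) = -1325*(-8*(√(-2 - 17))² + 661) = -1325*(-8*(√(-19))² + 661) = -1325*(-8*(I*√19)² + 661) = -1325*(-8*(-19) + 661) = -1325*(152 + 661) = -1325*813 = -1077225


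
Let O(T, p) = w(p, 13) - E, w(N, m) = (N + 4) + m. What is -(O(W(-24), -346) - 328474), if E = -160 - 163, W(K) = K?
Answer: 328480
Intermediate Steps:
w(N, m) = 4 + N + m (w(N, m) = (4 + N) + m = 4 + N + m)
E = -323
O(T, p) = 340 + p (O(T, p) = (4 + p + 13) - 1*(-323) = (17 + p) + 323 = 340 + p)
-(O(W(-24), -346) - 328474) = -((340 - 346) - 328474) = -(-6 - 328474) = -1*(-328480) = 328480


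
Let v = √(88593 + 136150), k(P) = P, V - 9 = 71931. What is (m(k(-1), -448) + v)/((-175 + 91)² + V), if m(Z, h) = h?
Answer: -112/19749 + √224743/78996 ≈ 0.00033003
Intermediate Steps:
V = 71940 (V = 9 + 71931 = 71940)
v = √224743 ≈ 474.07
(m(k(-1), -448) + v)/((-175 + 91)² + V) = (-448 + √224743)/((-175 + 91)² + 71940) = (-448 + √224743)/((-84)² + 71940) = (-448 + √224743)/(7056 + 71940) = (-448 + √224743)/78996 = (-448 + √224743)*(1/78996) = -112/19749 + √224743/78996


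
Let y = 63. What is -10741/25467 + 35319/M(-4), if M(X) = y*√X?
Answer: -10741/25467 - 11773*I/42 ≈ -0.42176 - 280.31*I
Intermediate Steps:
M(X) = 63*√X
-10741/25467 + 35319/M(-4) = -10741/25467 + 35319/((63*√(-4))) = -10741*1/25467 + 35319/((63*(2*I))) = -10741/25467 + 35319/((126*I)) = -10741/25467 + 35319*(-I/126) = -10741/25467 - 11773*I/42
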